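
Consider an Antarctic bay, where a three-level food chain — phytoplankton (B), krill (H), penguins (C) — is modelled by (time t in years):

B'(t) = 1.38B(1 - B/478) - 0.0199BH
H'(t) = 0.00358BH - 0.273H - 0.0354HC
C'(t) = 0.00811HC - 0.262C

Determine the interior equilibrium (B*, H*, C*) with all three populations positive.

From dC/dt = 0: 0.00811H* = 0.262, so H* = 32.3.
From dB/dt = 0: 1.38(1 - B*/478) = 0.0199·32.3, giving B* = 478·(1 - 0.466) = 255.
From dH/dt = 0: 0.00358·255 - 0.273 = 0.0354C*, so C* = 0.641/0.0354 = 18.1.

B* ≈ 255, H* ≈ 32.3, C* ≈ 18.1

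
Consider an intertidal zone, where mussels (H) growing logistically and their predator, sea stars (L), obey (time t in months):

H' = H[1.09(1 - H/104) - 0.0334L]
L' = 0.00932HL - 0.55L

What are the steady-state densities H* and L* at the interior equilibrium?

From dL/dt = 0 with L > 0: 0.00932H* = 0.55, so H* = 59.
Substitute into dH/dt = 0: 1.09(1 - 59/104) = 0.0334L*.
The bracket is 0.433, giving L* = 0.471/0.0334 = 14.1.

H* ≈ 59, L* ≈ 14.1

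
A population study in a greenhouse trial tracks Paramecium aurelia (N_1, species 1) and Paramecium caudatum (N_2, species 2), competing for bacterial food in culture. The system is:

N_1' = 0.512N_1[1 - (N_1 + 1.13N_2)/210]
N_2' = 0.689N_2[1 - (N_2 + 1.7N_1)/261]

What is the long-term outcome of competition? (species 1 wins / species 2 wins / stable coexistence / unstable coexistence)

Compare the nullcline intercepts: K1/α12 = 210/1.13 = 186 < K2 = 261; K2/α21 = 261/1.7 = 154 < K1 = 210.
Since both are reversed, neither can invade when rare; the interior point is a saddle.

unstable coexistence (outcome depends on initial conditions)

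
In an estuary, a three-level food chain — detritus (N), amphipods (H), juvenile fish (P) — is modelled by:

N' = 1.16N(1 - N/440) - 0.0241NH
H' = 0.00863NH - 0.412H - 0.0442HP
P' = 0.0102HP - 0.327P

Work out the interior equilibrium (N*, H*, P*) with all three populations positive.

From dP/dt = 0: 0.0102H* = 0.327, so H* = 32.1.
From dN/dt = 0: 1.16(1 - N*/440) = 0.0241·32.1, giving N* = 440·(1 - 0.666) = 147.
From dH/dt = 0: 0.00863·147 - 0.412 = 0.0442P*, so P* = 0.856/0.0442 = 19.4.

N* ≈ 147, H* ≈ 32.1, P* ≈ 19.4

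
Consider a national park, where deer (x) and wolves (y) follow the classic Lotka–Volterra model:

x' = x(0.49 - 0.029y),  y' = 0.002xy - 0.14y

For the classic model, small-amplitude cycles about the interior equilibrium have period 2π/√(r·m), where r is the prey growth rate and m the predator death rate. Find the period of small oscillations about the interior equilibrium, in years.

T ≈ 24 years

Here r = 0.49 and m = 0.14, so r·m = 0.0686.
ω = √0.0686 = 0.262 per year, hence T = 2π/ω ≈ 24 years.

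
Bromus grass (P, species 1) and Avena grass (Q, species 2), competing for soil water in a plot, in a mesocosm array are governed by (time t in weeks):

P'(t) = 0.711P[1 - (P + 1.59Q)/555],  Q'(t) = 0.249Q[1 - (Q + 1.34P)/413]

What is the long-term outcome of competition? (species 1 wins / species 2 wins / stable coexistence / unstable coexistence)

unstable coexistence (outcome depends on initial conditions)

Compare the nullcline intercepts: K1/α12 = 555/1.59 = 349 < K2 = 413; K2/α21 = 413/1.34 = 308 < K1 = 555.
Since both are reversed, neither can invade when rare; the interior point is a saddle.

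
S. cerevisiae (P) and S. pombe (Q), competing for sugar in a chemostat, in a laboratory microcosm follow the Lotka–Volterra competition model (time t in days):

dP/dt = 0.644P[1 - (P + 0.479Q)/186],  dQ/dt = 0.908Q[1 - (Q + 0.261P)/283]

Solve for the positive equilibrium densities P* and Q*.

P* ≈ 57.7, Q* ≈ 268

Setting both brackets to zero gives the nullclines P + 0.479Q = 186 and 0.261P + Q = 283.
Substituting Q = 283 - 0.261P into the first: P(1 - 0.479·0.261) = 186 - 0.479·283.
So P* = 50.4/0.875 = 57.7, and then Q* = 283 - 0.261·57.7 = 268.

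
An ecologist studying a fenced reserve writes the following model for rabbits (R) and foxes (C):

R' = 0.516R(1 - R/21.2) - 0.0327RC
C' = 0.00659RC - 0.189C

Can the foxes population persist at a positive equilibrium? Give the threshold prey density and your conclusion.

The predator equation gives dC/dt > 0 only when R > 0.189/0.00659 = 28.7.
Without the predator, R → K = 21.2. Since 21.2 < 28.7, the predator cannot invade.

Threshold R = 28.7; K < 28.7, so no, the predator goes extinct.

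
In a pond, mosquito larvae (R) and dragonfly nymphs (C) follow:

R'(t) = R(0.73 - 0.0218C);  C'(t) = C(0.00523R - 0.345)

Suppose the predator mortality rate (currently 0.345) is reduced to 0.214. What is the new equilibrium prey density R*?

R* ≈ 40.9

At the interior fixed point, setting dC/dt = 0 with C > 0 fixes R* = (predator death rate)/(RC coefficient) — independent of the other coefficients.
With the change, R* = 0.214/0.00523 = 40.9; it falls from 66.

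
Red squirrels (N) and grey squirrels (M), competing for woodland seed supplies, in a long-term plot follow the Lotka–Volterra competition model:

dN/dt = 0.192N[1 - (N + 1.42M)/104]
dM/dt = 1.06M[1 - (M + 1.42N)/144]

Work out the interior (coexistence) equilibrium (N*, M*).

N* ≈ 98.9, M* ≈ 3.62

Setting both brackets to zero gives the nullclines N + 1.42M = 104 and 1.42N + M = 144.
Substituting M = 144 - 1.42N into the first: N(1 - 1.42·1.42) = 104 - 1.42·144.
So N* = -100/-1.02 = 98.9, and then M* = 144 - 1.42·98.9 = 3.62.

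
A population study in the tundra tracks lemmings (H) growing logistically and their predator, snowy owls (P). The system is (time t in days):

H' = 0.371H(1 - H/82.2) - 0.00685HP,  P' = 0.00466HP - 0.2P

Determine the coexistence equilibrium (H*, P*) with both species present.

H* ≈ 42.9, P* ≈ 25.9

From dP/dt = 0 with P > 0: 0.00466H* = 0.2, so H* = 42.9.
Substitute into dH/dt = 0: 0.371(1 - 42.9/82.2) = 0.00685P*.
The bracket is 0.478, giving P* = 0.177/0.00685 = 25.9.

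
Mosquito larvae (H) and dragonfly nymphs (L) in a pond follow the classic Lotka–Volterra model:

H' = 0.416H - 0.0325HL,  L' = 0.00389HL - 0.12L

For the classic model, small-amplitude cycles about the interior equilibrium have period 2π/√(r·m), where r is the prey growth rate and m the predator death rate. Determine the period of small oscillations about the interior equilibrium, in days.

Here r = 0.416 and m = 0.12, so r·m = 0.0499.
ω = √0.0499 = 0.223 per day, hence T = 2π/ω ≈ 28.1 days.

T ≈ 28.1 days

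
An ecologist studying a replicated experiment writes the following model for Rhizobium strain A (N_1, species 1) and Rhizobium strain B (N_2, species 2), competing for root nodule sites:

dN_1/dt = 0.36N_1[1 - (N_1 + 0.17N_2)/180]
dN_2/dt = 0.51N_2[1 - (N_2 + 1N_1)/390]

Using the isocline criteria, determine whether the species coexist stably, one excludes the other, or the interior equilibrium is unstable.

Compare the nullcline intercepts: K1/α12 = 180/0.17 = 1060 > K2 = 390; K2/α21 = 390/1 = 390 > K1 = 180.
Since both inequalities hold, each species can invade when rare, so the interior equilibrium is stable.

stable coexistence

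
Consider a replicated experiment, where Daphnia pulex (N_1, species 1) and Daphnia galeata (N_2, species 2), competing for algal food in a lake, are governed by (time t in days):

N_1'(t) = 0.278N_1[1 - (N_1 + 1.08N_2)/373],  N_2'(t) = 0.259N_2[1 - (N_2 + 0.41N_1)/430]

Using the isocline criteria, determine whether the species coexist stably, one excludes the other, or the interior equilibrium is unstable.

species 2 excludes species 1

Compare the nullcline intercepts: K1/α12 = 373/1.08 = 345 < K2 = 430; K2/α21 = 430/0.41 = 1050 > K1 = 373.
Since the inequalities point opposite ways, species 2 can invade but species 1 cannot.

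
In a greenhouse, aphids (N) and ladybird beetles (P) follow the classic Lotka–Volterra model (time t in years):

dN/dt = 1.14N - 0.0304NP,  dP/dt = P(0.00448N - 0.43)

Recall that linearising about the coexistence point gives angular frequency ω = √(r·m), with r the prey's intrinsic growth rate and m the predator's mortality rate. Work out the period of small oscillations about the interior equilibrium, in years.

T ≈ 8.97 years

Here r = 1.14 and m = 0.43, so r·m = 0.49.
ω = √0.49 = 0.7 per year, hence T = 2π/ω ≈ 8.97 years.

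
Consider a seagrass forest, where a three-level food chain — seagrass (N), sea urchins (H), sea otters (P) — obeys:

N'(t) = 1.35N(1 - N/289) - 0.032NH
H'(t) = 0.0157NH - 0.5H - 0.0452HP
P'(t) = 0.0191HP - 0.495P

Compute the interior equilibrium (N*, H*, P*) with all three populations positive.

From dP/dt = 0: 0.0191H* = 0.495, so H* = 25.9.
From dN/dt = 0: 1.35(1 - N*/289) = 0.032·25.9, giving N* = 289·(1 - 0.614) = 111.
From dH/dt = 0: 0.0157·111 - 0.5 = 0.0452P*, so P* = 1.25/0.0452 = 27.7.

N* ≈ 111, H* ≈ 25.9, P* ≈ 27.7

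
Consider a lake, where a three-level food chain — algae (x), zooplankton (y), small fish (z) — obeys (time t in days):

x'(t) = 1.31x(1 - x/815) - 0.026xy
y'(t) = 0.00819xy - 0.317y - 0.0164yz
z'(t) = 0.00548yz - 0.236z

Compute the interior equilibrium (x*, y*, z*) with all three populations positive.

From dz/dt = 0: 0.00548y* = 0.236, so y* = 43.1.
From dx/dt = 0: 1.31(1 - x*/815) = 0.026·43.1, giving x* = 815·(1 - 0.855) = 118.
From dy/dt = 0: 0.00819·118 - 0.317 = 0.0164z*, so z* = 0.653/0.0164 = 39.8.

x* ≈ 118, y* ≈ 43.1, z* ≈ 39.8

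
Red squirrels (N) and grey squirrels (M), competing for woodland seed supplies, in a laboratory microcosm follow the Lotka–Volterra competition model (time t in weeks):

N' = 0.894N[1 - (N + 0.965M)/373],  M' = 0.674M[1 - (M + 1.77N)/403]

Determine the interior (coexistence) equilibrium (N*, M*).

Setting both brackets to zero gives the nullclines N + 0.965M = 373 and 1.77N + M = 403.
Substituting M = 403 - 1.77N into the first: N(1 - 0.965·1.77) = 373 - 0.965·403.
So N* = -15.9/-0.708 = 22.4, and then M* = 403 - 1.77·22.4 = 363.

N* ≈ 22.4, M* ≈ 363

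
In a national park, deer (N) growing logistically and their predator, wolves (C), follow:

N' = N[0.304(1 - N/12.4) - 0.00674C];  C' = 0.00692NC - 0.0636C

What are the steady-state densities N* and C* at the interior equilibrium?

From dC/dt = 0 with C > 0: 0.00692N* = 0.0636, so N* = 9.19.
Substitute into dN/dt = 0: 0.304(1 - 9.19/12.4) = 0.00674C*.
The bracket is 0.259, giving C* = 0.0787/0.00674 = 11.7.

N* ≈ 9.19, C* ≈ 11.7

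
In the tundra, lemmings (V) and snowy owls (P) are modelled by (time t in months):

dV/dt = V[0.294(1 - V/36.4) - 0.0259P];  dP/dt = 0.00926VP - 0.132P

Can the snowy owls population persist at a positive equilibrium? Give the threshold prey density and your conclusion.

Threshold V = 14.3; K > 14.3, so yes, the predator persists.

The predator equation gives dP/dt > 0 only when V > 0.132/0.00926 = 14.3.
Without the predator, V → K = 36.4. Since 36.4 > 14.3, the predator can invade and persist.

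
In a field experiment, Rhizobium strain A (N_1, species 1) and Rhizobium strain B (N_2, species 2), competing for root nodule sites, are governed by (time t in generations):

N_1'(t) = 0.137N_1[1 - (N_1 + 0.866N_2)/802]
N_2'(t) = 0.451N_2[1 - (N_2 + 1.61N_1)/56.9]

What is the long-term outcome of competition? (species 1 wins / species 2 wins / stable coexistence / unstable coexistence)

species 1 excludes species 2

Compare the nullcline intercepts: K1/α12 = 802/0.866 = 926 > K2 = 56.9; K2/α21 = 56.9/1.61 = 35.3 < K1 = 802.
Since the inequalities point opposite ways, species 1 can invade but species 2 cannot.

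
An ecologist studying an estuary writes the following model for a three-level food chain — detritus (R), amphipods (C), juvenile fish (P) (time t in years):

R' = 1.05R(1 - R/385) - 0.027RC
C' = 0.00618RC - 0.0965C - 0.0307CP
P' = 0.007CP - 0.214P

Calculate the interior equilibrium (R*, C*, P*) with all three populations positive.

From dP/dt = 0: 0.007C* = 0.214, so C* = 30.6.
From dR/dt = 0: 1.05(1 - R*/385) = 0.027·30.6, giving R* = 385·(1 - 0.786) = 82.3.
From dC/dt = 0: 0.00618·82.3 - 0.0965 = 0.0307P*, so P* = 0.412/0.0307 = 13.4.

R* ≈ 82.3, C* ≈ 30.6, P* ≈ 13.4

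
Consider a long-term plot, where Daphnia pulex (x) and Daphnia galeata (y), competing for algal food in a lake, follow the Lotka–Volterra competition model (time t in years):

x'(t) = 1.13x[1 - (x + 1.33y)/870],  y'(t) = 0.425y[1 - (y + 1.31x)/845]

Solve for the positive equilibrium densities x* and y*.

Setting both brackets to zero gives the nullclines x + 1.33y = 870 and 1.31x + y = 845.
Substituting y = 845 - 1.31x into the first: x(1 - 1.33·1.31) = 870 - 1.33·845.
So x* = -254/-0.742 = 342, and then y* = 845 - 1.31·342 = 397.

x* ≈ 342, y* ≈ 397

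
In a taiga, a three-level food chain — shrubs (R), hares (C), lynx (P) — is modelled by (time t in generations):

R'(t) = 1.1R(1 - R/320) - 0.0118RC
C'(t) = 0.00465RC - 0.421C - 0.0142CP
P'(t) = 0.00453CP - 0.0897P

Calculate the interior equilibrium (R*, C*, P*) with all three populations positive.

From dP/dt = 0: 0.00453C* = 0.0897, so C* = 19.8.
From dR/dt = 0: 1.1(1 - R*/320) = 0.0118·19.8, giving R* = 320·(1 - 0.212) = 252.
From dC/dt = 0: 0.00465·252 - 0.421 = 0.0142P*, so P* = 0.751/0.0142 = 52.9.

R* ≈ 252, C* ≈ 19.8, P* ≈ 52.9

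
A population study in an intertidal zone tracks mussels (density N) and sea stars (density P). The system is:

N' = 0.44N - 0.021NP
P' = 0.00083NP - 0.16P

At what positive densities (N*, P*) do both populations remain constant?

Set dP/dt = 0 with P > 0: 0.00083N - 0.16 = 0, so N* = 0.16/0.00083 = 193.
Set dN/dt = 0 with N > 0: 0.44 - 0.021P = 0, so P* = 0.44/0.021 = 21.

N* ≈ 193, P* ≈ 21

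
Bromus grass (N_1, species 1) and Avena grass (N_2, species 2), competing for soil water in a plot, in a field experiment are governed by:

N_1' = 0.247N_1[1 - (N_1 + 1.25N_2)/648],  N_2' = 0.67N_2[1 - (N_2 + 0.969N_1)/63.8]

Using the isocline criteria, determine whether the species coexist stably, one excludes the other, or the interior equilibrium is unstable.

species 1 excludes species 2

Compare the nullcline intercepts: K1/α12 = 648/1.25 = 518 > K2 = 63.8; K2/α21 = 63.8/0.969 = 65.8 < K1 = 648.
Since the inequalities point opposite ways, species 1 can invade but species 2 cannot.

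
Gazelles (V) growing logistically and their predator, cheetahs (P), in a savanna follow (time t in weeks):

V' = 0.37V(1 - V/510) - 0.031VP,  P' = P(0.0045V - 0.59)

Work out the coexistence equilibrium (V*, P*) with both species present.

From dP/dt = 0 with P > 0: 0.0045V* = 0.59, so V* = 131.
Substitute into dV/dt = 0: 0.37(1 - 131/510) = 0.031P*.
The bracket is 0.743, giving P* = 0.275/0.031 = 8.87.

V* ≈ 131, P* ≈ 8.87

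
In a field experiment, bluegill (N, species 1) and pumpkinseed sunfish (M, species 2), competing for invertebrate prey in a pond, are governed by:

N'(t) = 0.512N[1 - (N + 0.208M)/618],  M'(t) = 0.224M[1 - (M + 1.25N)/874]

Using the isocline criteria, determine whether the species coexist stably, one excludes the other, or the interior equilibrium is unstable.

stable coexistence

Compare the nullcline intercepts: K1/α12 = 618/0.208 = 2970 > K2 = 874; K2/α21 = 874/1.25 = 699 > K1 = 618.
Since both inequalities hold, each species can invade when rare, so the interior equilibrium is stable.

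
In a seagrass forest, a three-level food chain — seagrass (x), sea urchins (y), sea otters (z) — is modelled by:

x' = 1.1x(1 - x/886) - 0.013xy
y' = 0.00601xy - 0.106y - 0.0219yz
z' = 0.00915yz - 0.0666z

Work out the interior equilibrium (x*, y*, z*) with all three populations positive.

x* ≈ 810, y* ≈ 7.28, z* ≈ 217

From dz/dt = 0: 0.00915y* = 0.0666, so y* = 7.28.
From dx/dt = 0: 1.1(1 - x*/886) = 0.013·7.28, giving x* = 886·(1 - 0.086) = 810.
From dy/dt = 0: 0.00601·810 - 0.106 = 0.0219z*, so z* = 4.76/0.0219 = 217.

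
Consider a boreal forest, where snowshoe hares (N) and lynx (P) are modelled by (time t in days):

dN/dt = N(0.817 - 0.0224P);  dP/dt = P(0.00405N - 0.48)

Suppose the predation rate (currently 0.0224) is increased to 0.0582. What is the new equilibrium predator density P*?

At the interior fixed point, setting dN/dt = 0 with N > 0 fixes P* = (prey growth rate)/(NP coefficient) — independent of the other coefficients.
With the change, P* = 0.817/0.0582 = 14; it falls from 36.5.

P* ≈ 14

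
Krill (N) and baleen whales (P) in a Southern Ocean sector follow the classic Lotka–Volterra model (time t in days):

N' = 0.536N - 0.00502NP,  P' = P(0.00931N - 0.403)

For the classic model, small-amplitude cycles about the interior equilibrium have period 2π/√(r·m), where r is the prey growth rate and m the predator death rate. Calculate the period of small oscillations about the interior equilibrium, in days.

Here r = 0.536 and m = 0.403, so r·m = 0.216.
ω = √0.216 = 0.465 per day, hence T = 2π/ω ≈ 13.5 days.

T ≈ 13.5 days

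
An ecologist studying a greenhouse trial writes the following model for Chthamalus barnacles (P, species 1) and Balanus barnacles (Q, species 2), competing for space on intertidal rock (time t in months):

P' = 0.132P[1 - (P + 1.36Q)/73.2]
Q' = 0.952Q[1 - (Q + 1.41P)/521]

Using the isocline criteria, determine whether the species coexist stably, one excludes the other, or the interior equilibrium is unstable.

Compare the nullcline intercepts: K1/α12 = 73.2/1.36 = 53.8 < K2 = 521; K2/α21 = 521/1.41 = 370 > K1 = 73.2.
Since the inequalities point opposite ways, species 2 can invade but species 1 cannot.

species 2 excludes species 1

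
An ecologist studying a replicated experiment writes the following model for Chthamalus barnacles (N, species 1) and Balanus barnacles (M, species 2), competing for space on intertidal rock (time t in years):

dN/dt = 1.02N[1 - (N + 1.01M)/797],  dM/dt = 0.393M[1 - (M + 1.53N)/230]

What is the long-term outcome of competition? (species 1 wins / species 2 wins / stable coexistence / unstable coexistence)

Compare the nullcline intercepts: K1/α12 = 797/1.01 = 789 > K2 = 230; K2/α21 = 230/1.53 = 150 < K1 = 797.
Since the inequalities point opposite ways, species 1 can invade but species 2 cannot.

species 1 excludes species 2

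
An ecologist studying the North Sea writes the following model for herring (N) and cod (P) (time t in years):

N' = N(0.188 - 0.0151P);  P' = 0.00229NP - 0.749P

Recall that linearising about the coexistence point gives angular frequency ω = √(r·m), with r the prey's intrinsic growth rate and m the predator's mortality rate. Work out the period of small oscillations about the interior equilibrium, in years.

Here r = 0.188 and m = 0.749, so r·m = 0.141.
ω = √0.141 = 0.375 per year, hence T = 2π/ω ≈ 16.7 years.

T ≈ 16.7 years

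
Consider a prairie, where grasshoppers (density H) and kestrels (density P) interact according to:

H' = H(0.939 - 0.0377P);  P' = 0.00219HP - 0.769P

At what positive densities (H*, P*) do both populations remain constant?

H* ≈ 351, P* ≈ 24.9

Set dP/dt = 0 with P > 0: 0.00219H - 0.769 = 0, so H* = 0.769/0.00219 = 351.
Set dH/dt = 0 with H > 0: 0.939 - 0.0377P = 0, so P* = 0.939/0.0377 = 24.9.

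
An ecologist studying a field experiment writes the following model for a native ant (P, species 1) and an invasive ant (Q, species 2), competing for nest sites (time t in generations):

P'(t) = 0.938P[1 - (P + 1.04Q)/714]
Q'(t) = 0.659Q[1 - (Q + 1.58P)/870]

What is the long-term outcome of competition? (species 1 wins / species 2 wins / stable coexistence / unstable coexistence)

unstable coexistence (outcome depends on initial conditions)

Compare the nullcline intercepts: K1/α12 = 714/1.04 = 687 < K2 = 870; K2/α21 = 870/1.58 = 551 < K1 = 714.
Since both are reversed, neither can invade when rare; the interior point is a saddle.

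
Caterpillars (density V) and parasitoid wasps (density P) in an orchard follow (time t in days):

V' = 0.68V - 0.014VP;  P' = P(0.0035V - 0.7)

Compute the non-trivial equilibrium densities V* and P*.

V* ≈ 200, P* ≈ 48.6

Set dP/dt = 0 with P > 0: 0.0035V - 0.7 = 0, so V* = 0.7/0.0035 = 200.
Set dV/dt = 0 with V > 0: 0.68 - 0.014P = 0, so P* = 0.68/0.014 = 48.6.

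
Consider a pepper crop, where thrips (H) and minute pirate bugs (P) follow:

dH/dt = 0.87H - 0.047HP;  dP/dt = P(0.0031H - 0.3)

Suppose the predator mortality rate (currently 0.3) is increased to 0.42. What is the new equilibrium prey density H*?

H* ≈ 135

At the interior fixed point, setting dP/dt = 0 with P > 0 fixes H* = (predator death rate)/(HP coefficient) — independent of the other coefficients.
With the change, H* = 0.42/0.0031 = 135; it rises from 96.8.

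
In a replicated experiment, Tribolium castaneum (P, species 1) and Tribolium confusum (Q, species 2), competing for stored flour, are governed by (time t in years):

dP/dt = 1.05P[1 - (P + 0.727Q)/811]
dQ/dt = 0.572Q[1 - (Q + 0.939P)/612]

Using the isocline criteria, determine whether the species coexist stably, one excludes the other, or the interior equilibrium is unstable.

Compare the nullcline intercepts: K1/α12 = 811/0.727 = 1120 > K2 = 612; K2/α21 = 612/0.939 = 652 < K1 = 811.
Since the inequalities point opposite ways, species 1 can invade but species 2 cannot.

species 1 excludes species 2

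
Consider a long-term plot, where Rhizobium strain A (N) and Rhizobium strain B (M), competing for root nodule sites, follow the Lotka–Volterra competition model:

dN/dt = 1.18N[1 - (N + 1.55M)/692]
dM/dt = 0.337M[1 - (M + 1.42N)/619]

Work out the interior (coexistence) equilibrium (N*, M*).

Setting both brackets to zero gives the nullclines N + 1.55M = 692 and 1.42N + M = 619.
Substituting M = 619 - 1.42N into the first: N(1 - 1.55·1.42) = 692 - 1.55·619.
So N* = -267/-1.2 = 223, and then M* = 619 - 1.42·223 = 303.

N* ≈ 223, M* ≈ 303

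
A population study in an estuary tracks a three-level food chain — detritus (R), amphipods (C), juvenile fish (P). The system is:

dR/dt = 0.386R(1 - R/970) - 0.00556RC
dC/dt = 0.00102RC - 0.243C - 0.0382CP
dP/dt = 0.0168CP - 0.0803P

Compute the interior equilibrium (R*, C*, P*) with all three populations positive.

From dP/dt = 0: 0.0168C* = 0.0803, so C* = 4.78.
From dR/dt = 0: 0.386(1 - R*/970) = 0.00556·4.78, giving R* = 970·(1 - 0.0688) = 903.
From dC/dt = 0: 0.00102·903 - 0.243 = 0.0382P*, so P* = 0.678/0.0382 = 17.8.

R* ≈ 903, C* ≈ 4.78, P* ≈ 17.8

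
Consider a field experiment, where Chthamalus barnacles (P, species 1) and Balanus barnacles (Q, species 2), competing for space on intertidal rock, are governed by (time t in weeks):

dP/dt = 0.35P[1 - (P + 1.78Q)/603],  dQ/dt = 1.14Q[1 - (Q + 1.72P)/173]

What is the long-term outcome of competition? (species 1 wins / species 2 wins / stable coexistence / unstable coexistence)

species 1 excludes species 2

Compare the nullcline intercepts: K1/α12 = 603/1.78 = 339 > K2 = 173; K2/α21 = 173/1.72 = 101 < K1 = 603.
Since the inequalities point opposite ways, species 1 can invade but species 2 cannot.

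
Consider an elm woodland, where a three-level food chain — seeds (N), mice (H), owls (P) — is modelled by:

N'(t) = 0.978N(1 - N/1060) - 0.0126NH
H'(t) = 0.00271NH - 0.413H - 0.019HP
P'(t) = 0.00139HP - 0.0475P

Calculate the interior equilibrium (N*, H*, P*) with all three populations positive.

From dP/dt = 0: 0.00139H* = 0.0475, so H* = 34.2.
From dN/dt = 0: 0.978(1 - N*/1060) = 0.0126·34.2, giving N* = 1060·(1 - 0.44) = 593.
From dH/dt = 0: 0.00271·593 - 0.413 = 0.019P*, so P* = 1.19/0.019 = 62.9.

N* ≈ 593, H* ≈ 34.2, P* ≈ 62.9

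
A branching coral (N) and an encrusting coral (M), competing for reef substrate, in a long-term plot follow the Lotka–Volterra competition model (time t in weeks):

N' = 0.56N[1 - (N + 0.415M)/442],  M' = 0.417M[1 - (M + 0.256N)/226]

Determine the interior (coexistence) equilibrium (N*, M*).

Setting both brackets to zero gives the nullclines N + 0.415M = 442 and 0.256N + M = 226.
Substituting M = 226 - 0.256N into the first: N(1 - 0.415·0.256) = 442 - 0.415·226.
So N* = 348/0.894 = 390, and then M* = 226 - 0.256·390 = 126.

N* ≈ 390, M* ≈ 126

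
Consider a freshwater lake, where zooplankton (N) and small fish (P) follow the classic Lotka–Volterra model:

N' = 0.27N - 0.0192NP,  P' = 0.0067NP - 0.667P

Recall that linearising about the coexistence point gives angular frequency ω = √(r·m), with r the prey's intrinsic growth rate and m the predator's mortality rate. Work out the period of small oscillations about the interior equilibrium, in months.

T ≈ 14.8 months

Here r = 0.27 and m = 0.667, so r·m = 0.18.
ω = √0.18 = 0.424 per month, hence T = 2π/ω ≈ 14.8 months.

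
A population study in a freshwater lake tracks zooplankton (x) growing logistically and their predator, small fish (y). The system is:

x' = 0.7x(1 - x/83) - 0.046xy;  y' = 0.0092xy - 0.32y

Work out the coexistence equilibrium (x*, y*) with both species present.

x* ≈ 34.8, y* ≈ 8.84

From dy/dt = 0 with y > 0: 0.0092x* = 0.32, so x* = 34.8.
Substitute into dx/dt = 0: 0.7(1 - 34.8/83) = 0.046y*.
The bracket is 0.581, giving y* = 0.407/0.046 = 8.84.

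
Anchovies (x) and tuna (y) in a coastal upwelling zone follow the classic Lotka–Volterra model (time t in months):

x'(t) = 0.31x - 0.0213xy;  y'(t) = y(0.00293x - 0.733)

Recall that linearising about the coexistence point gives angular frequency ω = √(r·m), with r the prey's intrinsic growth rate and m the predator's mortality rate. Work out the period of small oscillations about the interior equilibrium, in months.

T ≈ 13.2 months

Here r = 0.31 and m = 0.733, so r·m = 0.227.
ω = √0.227 = 0.477 per month, hence T = 2π/ω ≈ 13.2 months.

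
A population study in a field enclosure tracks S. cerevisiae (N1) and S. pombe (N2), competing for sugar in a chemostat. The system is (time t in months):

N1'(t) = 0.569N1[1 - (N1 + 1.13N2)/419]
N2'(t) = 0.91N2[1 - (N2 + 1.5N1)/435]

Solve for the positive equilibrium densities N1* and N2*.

N1* ≈ 104, N2* ≈ 278

Setting both brackets to zero gives the nullclines N1 + 1.13N2 = 419 and 1.5N1 + N2 = 435.
Substituting N2 = 435 - 1.5N1 into the first: N1(1 - 1.13·1.5) = 419 - 1.13·435.
So N1* = -72.5/-0.695 = 104, and then N2* = 435 - 1.5·104 = 278.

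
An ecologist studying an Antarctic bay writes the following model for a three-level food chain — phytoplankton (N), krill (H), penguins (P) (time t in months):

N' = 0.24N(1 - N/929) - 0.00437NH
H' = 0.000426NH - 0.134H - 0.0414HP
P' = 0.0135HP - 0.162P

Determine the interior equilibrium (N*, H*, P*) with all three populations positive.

N* ≈ 726, H* ≈ 12, P* ≈ 4.23

From dP/dt = 0: 0.0135H* = 0.162, so H* = 12.
From dN/dt = 0: 0.24(1 - N*/929) = 0.00437·12, giving N* = 929·(1 - 0.218) = 726.
From dH/dt = 0: 0.000426·726 - 0.134 = 0.0414P*, so P* = 0.175/0.0414 = 4.23.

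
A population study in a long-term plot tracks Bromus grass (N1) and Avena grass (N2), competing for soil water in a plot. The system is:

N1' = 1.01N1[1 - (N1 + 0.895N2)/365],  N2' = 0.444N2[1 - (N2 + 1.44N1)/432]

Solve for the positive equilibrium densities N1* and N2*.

Setting both brackets to zero gives the nullclines N1 + 0.895N2 = 365 and 1.44N1 + N2 = 432.
Substituting N2 = 432 - 1.44N1 into the first: N1(1 - 0.895·1.44) = 365 - 0.895·432.
So N1* = -21.6/-0.289 = 74.9, and then N2* = 432 - 1.44·74.9 = 324.

N1* ≈ 74.9, N2* ≈ 324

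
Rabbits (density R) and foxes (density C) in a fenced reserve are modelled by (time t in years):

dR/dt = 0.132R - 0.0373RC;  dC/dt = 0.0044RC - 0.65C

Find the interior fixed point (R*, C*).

R* ≈ 148, C* ≈ 3.54

Set dC/dt = 0 with C > 0: 0.0044R - 0.65 = 0, so R* = 0.65/0.0044 = 148.
Set dR/dt = 0 with R > 0: 0.132 - 0.0373C = 0, so C* = 0.132/0.0373 = 3.54.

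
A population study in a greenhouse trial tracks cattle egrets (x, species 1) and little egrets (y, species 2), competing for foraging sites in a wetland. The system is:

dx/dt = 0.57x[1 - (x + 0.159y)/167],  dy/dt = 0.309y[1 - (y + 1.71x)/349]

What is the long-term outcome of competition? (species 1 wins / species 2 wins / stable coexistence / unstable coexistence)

Compare the nullcline intercepts: K1/α12 = 167/0.159 = 1050 > K2 = 349; K2/α21 = 349/1.71 = 204 > K1 = 167.
Since both inequalities hold, each species can invade when rare, so the interior equilibrium is stable.

stable coexistence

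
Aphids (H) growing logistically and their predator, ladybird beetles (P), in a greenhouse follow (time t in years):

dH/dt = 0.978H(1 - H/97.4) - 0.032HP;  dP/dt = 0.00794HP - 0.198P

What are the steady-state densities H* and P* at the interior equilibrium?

From dP/dt = 0 with P > 0: 0.00794H* = 0.198, so H* = 24.9.
Substitute into dH/dt = 0: 0.978(1 - 24.9/97.4) = 0.032P*.
The bracket is 0.744, giving P* = 0.728/0.032 = 22.7.

H* ≈ 24.9, P* ≈ 22.7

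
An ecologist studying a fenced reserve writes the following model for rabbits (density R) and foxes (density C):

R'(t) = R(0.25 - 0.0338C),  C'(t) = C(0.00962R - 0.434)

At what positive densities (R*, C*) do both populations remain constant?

R* ≈ 45.1, C* ≈ 7.4

Set dC/dt = 0 with C > 0: 0.00962R - 0.434 = 0, so R* = 0.434/0.00962 = 45.1.
Set dR/dt = 0 with R > 0: 0.25 - 0.0338C = 0, so C* = 0.25/0.0338 = 7.4.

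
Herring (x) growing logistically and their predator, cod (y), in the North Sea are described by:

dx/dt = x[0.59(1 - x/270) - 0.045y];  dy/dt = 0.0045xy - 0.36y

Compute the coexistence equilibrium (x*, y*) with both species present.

x* ≈ 80, y* ≈ 9.23

From dy/dt = 0 with y > 0: 0.0045x* = 0.36, so x* = 80.
Substitute into dx/dt = 0: 0.59(1 - 80/270) = 0.045y*.
The bracket is 0.704, giving y* = 0.415/0.045 = 9.23.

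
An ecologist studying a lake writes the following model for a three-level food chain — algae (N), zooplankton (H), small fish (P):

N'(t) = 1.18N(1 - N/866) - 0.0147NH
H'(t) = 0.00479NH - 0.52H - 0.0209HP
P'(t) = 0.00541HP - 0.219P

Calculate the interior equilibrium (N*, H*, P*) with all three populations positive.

N* ≈ 429, H* ≈ 40.5, P* ≈ 73.5

From dP/dt = 0: 0.00541H* = 0.219, so H* = 40.5.
From dN/dt = 0: 1.18(1 - N*/866) = 0.0147·40.5, giving N* = 866·(1 - 0.504) = 429.
From dH/dt = 0: 0.00479·429 - 0.52 = 0.0209P*, so P* = 1.54/0.0209 = 73.5.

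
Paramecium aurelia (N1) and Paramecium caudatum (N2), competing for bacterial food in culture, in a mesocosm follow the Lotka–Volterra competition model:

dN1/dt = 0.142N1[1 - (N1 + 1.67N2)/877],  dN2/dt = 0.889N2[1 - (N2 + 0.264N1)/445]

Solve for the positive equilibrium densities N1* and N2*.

Setting both brackets to zero gives the nullclines N1 + 1.67N2 = 877 and 0.264N1 + N2 = 445.
Substituting N2 = 445 - 0.264N1 into the first: N1(1 - 1.67·0.264) = 877 - 1.67·445.
So N1* = 134/0.559 = 239, and then N2* = 445 - 0.264·239 = 382.

N1* ≈ 239, N2* ≈ 382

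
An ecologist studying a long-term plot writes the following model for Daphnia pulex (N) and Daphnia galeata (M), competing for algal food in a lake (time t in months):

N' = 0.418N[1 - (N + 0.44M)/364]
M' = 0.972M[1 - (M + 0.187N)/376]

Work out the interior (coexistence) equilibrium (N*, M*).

Setting both brackets to zero gives the nullclines N + 0.44M = 364 and 0.187N + M = 376.
Substituting M = 376 - 0.187N into the first: N(1 - 0.44·0.187) = 364 - 0.44·376.
So N* = 199/0.918 = 216, and then M* = 376 - 0.187·216 = 336.

N* ≈ 216, M* ≈ 336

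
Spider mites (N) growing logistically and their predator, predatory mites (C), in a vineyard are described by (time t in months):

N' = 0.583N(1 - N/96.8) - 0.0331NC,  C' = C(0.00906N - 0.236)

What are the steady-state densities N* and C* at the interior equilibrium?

From dC/dt = 0 with C > 0: 0.00906N* = 0.236, so N* = 26.
Substitute into dN/dt = 0: 0.583(1 - 26/96.8) = 0.0331C*.
The bracket is 0.731, giving C* = 0.426/0.0331 = 12.9.

N* ≈ 26, C* ≈ 12.9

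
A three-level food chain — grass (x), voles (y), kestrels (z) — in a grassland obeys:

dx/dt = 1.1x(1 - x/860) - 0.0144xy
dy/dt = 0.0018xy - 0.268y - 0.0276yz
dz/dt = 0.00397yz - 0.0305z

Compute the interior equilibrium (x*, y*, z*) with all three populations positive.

x* ≈ 774, y* ≈ 7.68, z* ≈ 40.7

From dz/dt = 0: 0.00397y* = 0.0305, so y* = 7.68.
From dx/dt = 0: 1.1(1 - x*/860) = 0.0144·7.68, giving x* = 860·(1 - 0.101) = 774.
From dy/dt = 0: 0.0018·774 - 0.268 = 0.0276z*, so z* = 1.12/0.0276 = 40.7.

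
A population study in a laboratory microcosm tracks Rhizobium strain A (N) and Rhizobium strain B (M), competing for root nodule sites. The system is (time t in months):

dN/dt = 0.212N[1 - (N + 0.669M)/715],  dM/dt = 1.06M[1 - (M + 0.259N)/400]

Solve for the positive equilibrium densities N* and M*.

Setting both brackets to zero gives the nullclines N + 0.669M = 715 and 0.259N + M = 400.
Substituting M = 400 - 0.259N into the first: N(1 - 0.669·0.259) = 715 - 0.669·400.
So N* = 447/0.827 = 541, and then M* = 400 - 0.259·541 = 260.

N* ≈ 541, M* ≈ 260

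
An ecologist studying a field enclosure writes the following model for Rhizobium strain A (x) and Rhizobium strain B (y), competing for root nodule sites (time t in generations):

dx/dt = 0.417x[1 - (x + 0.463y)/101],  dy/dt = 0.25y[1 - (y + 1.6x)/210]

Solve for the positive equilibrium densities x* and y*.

Setting both brackets to zero gives the nullclines x + 0.463y = 101 and 1.6x + y = 210.
Substituting y = 210 - 1.6x into the first: x(1 - 0.463·1.6) = 101 - 0.463·210.
So x* = 3.77/0.259 = 14.5, and then y* = 210 - 1.6·14.5 = 187.

x* ≈ 14.5, y* ≈ 187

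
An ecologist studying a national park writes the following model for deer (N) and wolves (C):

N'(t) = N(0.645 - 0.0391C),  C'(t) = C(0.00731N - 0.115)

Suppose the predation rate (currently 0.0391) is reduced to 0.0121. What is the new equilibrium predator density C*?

C* ≈ 53.3

At the interior fixed point, setting dN/dt = 0 with N > 0 fixes C* = (prey growth rate)/(NC coefficient) — independent of the other coefficients.
With the change, C* = 0.645/0.0121 = 53.3; it rises from 16.5.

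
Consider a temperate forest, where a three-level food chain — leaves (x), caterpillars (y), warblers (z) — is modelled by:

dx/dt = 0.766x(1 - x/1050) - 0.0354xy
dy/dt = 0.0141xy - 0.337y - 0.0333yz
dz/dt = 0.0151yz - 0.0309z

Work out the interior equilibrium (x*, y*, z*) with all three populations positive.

x* ≈ 951, y* ≈ 2.05, z* ≈ 392

From dz/dt = 0: 0.0151y* = 0.0309, so y* = 2.05.
From dx/dt = 0: 0.766(1 - x*/1050) = 0.0354·2.05, giving x* = 1050·(1 - 0.0946) = 951.
From dy/dt = 0: 0.0141·951 - 0.337 = 0.0333z*, so z* = 13.1/0.0333 = 392.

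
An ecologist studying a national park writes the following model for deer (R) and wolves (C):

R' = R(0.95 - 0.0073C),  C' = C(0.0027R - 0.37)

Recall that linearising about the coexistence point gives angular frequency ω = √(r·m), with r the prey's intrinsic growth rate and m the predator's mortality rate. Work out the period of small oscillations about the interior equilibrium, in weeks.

Here r = 0.95 and m = 0.37, so r·m = 0.351.
ω = √0.351 = 0.593 per week, hence T = 2π/ω ≈ 10.6 weeks.

T ≈ 10.6 weeks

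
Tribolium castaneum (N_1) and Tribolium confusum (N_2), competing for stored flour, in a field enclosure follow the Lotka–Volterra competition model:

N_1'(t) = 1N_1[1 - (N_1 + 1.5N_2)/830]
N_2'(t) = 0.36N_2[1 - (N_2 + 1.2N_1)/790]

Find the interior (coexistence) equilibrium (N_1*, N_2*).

Setting both brackets to zero gives the nullclines N_1 + 1.5N_2 = 830 and 1.2N_1 + N_2 = 790.
Substituting N_2 = 790 - 1.2N_1 into the first: N_1(1 - 1.5·1.2) = 830 - 1.5·790.
So N_1* = -355/-0.8 = 444, and then N_2* = 790 - 1.2·444 = 258.

N_1* ≈ 444, N_2* ≈ 258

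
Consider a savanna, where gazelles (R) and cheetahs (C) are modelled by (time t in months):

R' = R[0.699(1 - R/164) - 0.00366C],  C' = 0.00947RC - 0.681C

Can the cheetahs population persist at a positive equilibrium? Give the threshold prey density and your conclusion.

Threshold R = 71.9; K > 71.9, so yes, the predator persists.

The predator equation gives dC/dt > 0 only when R > 0.681/0.00947 = 71.9.
Without the predator, R → K = 164. Since 164 > 71.9, the predator can invade and persist.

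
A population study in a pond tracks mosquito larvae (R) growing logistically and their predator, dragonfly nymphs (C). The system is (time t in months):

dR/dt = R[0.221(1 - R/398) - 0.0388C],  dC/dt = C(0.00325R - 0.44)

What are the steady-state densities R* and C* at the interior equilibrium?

From dC/dt = 0 with C > 0: 0.00325R* = 0.44, so R* = 135.
Substitute into dR/dt = 0: 0.221(1 - 135/398) = 0.0388C*.
The bracket is 0.66, giving C* = 0.146/0.0388 = 3.76.

R* ≈ 135, C* ≈ 3.76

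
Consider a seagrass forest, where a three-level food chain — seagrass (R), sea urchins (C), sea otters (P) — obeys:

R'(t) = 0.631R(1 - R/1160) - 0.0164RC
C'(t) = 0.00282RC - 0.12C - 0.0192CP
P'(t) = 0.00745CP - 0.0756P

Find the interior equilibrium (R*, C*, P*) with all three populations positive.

R* ≈ 854, C* ≈ 10.1, P* ≈ 119

From dP/dt = 0: 0.00745C* = 0.0756, so C* = 10.1.
From dR/dt = 0: 0.631(1 - R*/1160) = 0.0164·10.1, giving R* = 1160·(1 - 0.264) = 854.
From dC/dt = 0: 0.00282·854 - 0.12 = 0.0192P*, so P* = 2.29/0.0192 = 119.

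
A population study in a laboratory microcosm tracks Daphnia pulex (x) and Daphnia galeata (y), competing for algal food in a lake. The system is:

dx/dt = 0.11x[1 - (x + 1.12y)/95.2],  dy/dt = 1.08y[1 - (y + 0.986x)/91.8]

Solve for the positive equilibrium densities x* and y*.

x* ≈ 73, y* ≈ 19.8

Setting both brackets to zero gives the nullclines x + 1.12y = 95.2 and 0.986x + y = 91.8.
Substituting y = 91.8 - 0.986x into the first: x(1 - 1.12·0.986) = 95.2 - 1.12·91.8.
So x* = -7.62/-0.104 = 73, and then y* = 91.8 - 0.986·73 = 19.8.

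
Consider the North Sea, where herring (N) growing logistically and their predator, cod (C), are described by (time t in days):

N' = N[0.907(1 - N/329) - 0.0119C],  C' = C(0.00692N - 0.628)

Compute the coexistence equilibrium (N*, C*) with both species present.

From dC/dt = 0 with C > 0: 0.00692N* = 0.628, so N* = 90.8.
Substitute into dN/dt = 0: 0.907(1 - 90.8/329) = 0.0119C*.
The bracket is 0.724, giving C* = 0.657/0.0119 = 55.2.

N* ≈ 90.8, C* ≈ 55.2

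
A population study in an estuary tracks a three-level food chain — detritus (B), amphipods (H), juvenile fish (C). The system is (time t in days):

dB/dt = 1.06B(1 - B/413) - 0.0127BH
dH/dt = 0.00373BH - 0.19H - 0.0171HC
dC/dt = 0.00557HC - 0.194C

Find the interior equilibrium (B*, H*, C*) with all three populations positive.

B* ≈ 241, H* ≈ 34.8, C* ≈ 41.4

From dC/dt = 0: 0.00557H* = 0.194, so H* = 34.8.
From dB/dt = 0: 1.06(1 - B*/413) = 0.0127·34.8, giving B* = 413·(1 - 0.417) = 241.
From dH/dt = 0: 0.00373·241 - 0.19 = 0.0171C*, so C* = 0.708/0.0171 = 41.4.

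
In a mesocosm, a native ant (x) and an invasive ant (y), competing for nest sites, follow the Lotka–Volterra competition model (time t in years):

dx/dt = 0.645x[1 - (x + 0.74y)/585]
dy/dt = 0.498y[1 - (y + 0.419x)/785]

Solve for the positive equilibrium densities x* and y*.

x* ≈ 5.94, y* ≈ 783

Setting both brackets to zero gives the nullclines x + 0.74y = 585 and 0.419x + y = 785.
Substituting y = 785 - 0.419x into the first: x(1 - 0.74·0.419) = 585 - 0.74·785.
So x* = 4.1/0.69 = 5.94, and then y* = 785 - 0.419·5.94 = 783.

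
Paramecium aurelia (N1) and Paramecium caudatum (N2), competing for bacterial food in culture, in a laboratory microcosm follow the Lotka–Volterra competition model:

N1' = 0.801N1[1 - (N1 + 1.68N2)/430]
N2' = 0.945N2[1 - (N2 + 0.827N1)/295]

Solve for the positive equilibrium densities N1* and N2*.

Setting both brackets to zero gives the nullclines N1 + 1.68N2 = 430 and 0.827N1 + N2 = 295.
Substituting N2 = 295 - 0.827N1 into the first: N1(1 - 1.68·0.827) = 430 - 1.68·295.
So N1* = -65.6/-0.389 = 168, and then N2* = 295 - 0.827·168 = 156.

N1* ≈ 168, N2* ≈ 156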